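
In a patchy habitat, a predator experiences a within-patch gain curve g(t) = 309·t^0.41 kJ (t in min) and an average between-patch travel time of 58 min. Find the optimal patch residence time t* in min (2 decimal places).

40.31 min

Optimal t* satisfies g'(t*) = g(t*)/(T + t*).
g'(t) = 0.41·309·t^-0.59. Setting 0.41·309·t^-0.59 = 309·t^0.41/(58+t) gives 0.41(58+t) = t, so 0.59·t = 0.41×58.
t* = 0.41×58/0.59 = 40.31 min.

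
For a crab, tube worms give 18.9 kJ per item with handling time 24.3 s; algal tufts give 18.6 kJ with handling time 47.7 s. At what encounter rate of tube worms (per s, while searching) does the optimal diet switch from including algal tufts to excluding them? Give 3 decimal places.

At the threshold, the rate on tube worms alone equals the profitability of algal tufts: λ·18.9/(1 + λ·24.3) = 18.6/47.7 = 0.3899.
Rearranging, λ(18.9 − 0.3899×24.3) = 0.3899, so λ = 0.3899/9.425 = 0.04137 per s.

0.041 per s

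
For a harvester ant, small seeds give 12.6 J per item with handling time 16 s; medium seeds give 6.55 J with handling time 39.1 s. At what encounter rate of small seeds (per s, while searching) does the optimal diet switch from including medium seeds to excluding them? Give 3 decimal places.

At the threshold, the rate on small seeds alone equals the profitability of medium seeds: λ·12.6/(1 + λ·16) = 6.55/39.1 = 0.1675.
Rearranging, λ(12.6 − 0.1675×16) = 0.1675, so λ = 0.1675/9.92 = 0.01689 per s.

0.017 per s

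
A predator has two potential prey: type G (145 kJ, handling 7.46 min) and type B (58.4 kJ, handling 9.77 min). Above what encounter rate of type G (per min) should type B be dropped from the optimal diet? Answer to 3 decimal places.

0.060 per min

At the threshold, the rate on type G alone equals the profitability of type B: λ·145/(1 + λ·7.46) = 58.4/9.77 = 5.977.
Rearranging, λ(145 − 5.977×7.46) = 5.977, so λ = 5.977/100.4 = 0.05953 per min.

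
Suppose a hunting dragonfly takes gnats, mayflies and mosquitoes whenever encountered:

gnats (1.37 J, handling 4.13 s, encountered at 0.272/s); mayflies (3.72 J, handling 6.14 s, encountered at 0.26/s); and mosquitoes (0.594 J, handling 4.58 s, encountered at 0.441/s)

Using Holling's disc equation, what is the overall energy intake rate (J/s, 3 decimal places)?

0.279 J/s

R = (0.272×1.37 + 0.26×3.72 + 0.441×0.594) / (1 + 0.272×4.13 + 0.26×6.14 + 0.441×4.58) = 1.602/5.74 = 0.2791 J/s.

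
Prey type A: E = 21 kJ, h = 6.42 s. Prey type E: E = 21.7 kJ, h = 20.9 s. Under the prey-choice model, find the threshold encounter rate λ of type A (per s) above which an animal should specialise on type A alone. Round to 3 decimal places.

0.072 per s

The zero-one rule: include type E iff E₂/h₂ > λE₁/(1+λh₁). Equality gives the switch point.
λE₁h₂ = E₂ + λE₂h₁ ⇒ λ = E₂/(E₁h₂ − E₂h₁) = 21.7/(438.9 − 139.3) = 0.07243 per s.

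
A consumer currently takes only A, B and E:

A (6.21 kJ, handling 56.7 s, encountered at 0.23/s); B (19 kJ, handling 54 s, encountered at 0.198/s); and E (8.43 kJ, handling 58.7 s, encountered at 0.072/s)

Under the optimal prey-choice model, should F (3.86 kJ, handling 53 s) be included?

No

On A, B and E alone, R = ΣλE/(1+Σλh) = 5.797/28.96 = 0.2002 kJ/s.
Profitability of F: 3.86/53 = 0.07283 kJ/s.
Since 0.07283 < R, time spent handling F is better spent searching.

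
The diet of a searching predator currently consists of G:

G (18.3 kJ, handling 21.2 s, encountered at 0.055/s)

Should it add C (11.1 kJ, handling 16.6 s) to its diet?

Yes

Intake rate on the current diet: R = (0.055×18.3) / (1 + 0.055×21.2) = 1.006/2.166 = 0.4647 kJ/s.
Profitability of C: 11.1/16.6 = 0.6687 kJ/s.
Since 0.6687 > R, including C increases the long-run rate.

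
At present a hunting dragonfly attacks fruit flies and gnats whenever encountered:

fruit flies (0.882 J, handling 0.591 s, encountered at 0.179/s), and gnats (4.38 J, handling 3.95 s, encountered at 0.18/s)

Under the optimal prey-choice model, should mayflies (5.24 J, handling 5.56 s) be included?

On fruit flies and gnats alone, R = ΣλE/(1+Σλh) = 0.9463/1.817 = 0.5209 J/s.
Profitability of mayflies: 5.24/5.56 = 0.9424 J/s.
Since 0.9424 > R, including mayflies increases the long-run rate.

Yes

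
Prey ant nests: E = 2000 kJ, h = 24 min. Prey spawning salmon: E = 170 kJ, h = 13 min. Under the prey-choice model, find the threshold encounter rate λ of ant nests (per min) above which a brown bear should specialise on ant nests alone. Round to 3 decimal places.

Drop spawning salmon once their profitability E₂/h₂ falls below the rate achievable on ant nests alone: E₂/h₂ = λE₁/(1 + λh₁).
Solve for λ: λE₁h₂ = E₂(1 + λh₁) → λ(E₁h₂ − E₂h₁) = E₂ → λ = E₂/(E₁h₂ − E₂h₁).
λ = 170/(2000×13 − 170×24) = 170/2.192e+04 = 0.007755 per min.

0.008 per min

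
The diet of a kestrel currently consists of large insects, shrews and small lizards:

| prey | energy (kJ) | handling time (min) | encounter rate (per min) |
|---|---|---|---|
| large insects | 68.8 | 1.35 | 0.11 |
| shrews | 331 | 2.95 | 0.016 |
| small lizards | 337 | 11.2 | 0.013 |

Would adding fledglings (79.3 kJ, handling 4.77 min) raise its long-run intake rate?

Yes

On large insects, shrews and small lizards alone, R = ΣλE/(1+Σλh) = 17.25/1.341 = 12.86 kJ/min.
Profitability of fledglings: 79.3/4.77 = 16.62 kJ/min.
Since 16.62 > R, including fledglings increases the long-run rate.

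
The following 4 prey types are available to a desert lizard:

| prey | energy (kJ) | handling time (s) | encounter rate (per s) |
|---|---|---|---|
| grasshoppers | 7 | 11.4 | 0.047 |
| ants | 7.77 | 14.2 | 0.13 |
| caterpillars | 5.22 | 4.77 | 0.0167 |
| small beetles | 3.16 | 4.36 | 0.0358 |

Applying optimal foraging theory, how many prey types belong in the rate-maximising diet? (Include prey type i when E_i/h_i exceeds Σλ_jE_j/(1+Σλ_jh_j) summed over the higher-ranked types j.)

Profitabilities (E/h, kJ/s): caterpillars 1.09, small beetles 0.725, grasshoppers 0.614, ants 0.547. Add prey in this order while the next type's profitability exceeds the intake rate on those already taken.
Rate on top 1: 0.08074. small beetles: 0.725 > 0.08074 → include.
Rate on top 2: 0.1621. grasshoppers: 0.614 > 0.1621 → include.
Rate on top 3: 0.2988. ants: 0.547 > 0.2988 → include.
Optimal diet: caterpillars, small beetles, grasshoppers, ants — 4 of 4 types.

4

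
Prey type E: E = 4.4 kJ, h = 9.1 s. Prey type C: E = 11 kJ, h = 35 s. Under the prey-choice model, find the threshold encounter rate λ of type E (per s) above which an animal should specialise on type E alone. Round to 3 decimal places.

0.204 per s

At the threshold, the rate on type E alone equals the profitability of type C: λ·4.4/(1 + λ·9.1) = 11/35 = 0.3143.
Rearranging, λ(4.4 − 0.3143×9.1) = 0.3143, so λ = 0.3143/1.54 = 0.2041 per s.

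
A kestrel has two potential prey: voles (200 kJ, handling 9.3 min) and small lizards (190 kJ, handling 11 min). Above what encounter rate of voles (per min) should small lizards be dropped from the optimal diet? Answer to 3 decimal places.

0.439 per min

The zero-one rule: include small lizards iff E₂/h₂ > λE₁/(1+λh₁). Equality gives the switch point.
λE₁h₂ = E₂ + λE₂h₁ ⇒ λ = E₂/(E₁h₂ − E₂h₁) = 190/(2200 − 1767) = 0.4388 per min.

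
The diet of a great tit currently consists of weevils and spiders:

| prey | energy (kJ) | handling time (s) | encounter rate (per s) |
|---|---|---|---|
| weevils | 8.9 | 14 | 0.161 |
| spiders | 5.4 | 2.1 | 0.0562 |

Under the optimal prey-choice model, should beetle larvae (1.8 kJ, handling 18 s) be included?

Intake rate on the current diet: R = (0.161×8.9 + 0.0562×5.4) / (1 + 0.161×14 + 0.0562×2.1) = 1.736/3.372 = 0.5149 kJ/s.
Profitability of beetle larvae: 1.8/18 = 0.1 kJ/s.
Since 0.1 < R, time spent handling beetle larvae is better spent searching.

No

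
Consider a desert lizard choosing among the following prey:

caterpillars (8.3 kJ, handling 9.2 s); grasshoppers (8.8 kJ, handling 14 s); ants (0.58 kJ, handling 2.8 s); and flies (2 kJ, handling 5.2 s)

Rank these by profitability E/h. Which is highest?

caterpillars

Profitability E/h (kJ/s): caterpillars = 8.3/9.2 = 0.902, grasshoppers = 8.8/14 = 0.629, ants = 0.58/2.8 = 0.207, flies = 2/5.2 = 0.385.
Ranked: caterpillars > grasshoppers > flies > ants.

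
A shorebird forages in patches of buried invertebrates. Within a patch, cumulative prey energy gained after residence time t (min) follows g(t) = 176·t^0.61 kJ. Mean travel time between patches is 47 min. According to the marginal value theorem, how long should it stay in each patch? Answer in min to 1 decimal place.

Optimal t* satisfies g'(t*) = g(t*)/(T + t*).
g'(t) = 0.61·176·t^-0.39. Setting 0.61·176·t^-0.39 = 176·t^0.61/(47+t) gives 0.61(47+t) = t, so 0.39·t = 0.61×47.
t* = 0.61×47/0.39 = 73.51 min.

73.5 min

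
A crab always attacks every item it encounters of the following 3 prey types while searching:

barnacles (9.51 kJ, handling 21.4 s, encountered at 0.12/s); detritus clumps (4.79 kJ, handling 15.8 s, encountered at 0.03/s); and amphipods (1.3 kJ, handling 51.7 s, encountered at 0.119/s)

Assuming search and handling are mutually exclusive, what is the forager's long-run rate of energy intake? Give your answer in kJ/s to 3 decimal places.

Energy encountered per unit search time: 0.12×9.51 + 0.03×4.79 + 0.119×1.3 = 1.44 kJ/s.
Handling time per unit search time: 0.12×21.4 + 0.03×15.8 + 0.119×51.7 = 9.194.
Rate = 1.44/(1 + 9.194) = 0.1412 kJ/s.

0.141 kJ/s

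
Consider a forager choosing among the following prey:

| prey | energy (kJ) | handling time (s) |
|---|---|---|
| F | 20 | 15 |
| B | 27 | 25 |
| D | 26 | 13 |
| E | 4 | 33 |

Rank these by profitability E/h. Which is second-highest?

F

Profitability E/h (kJ/s): F = 20/15 = 1.33, B = 27/25 = 1.08, D = 26/13 = 2, E = 4/33 = 0.121.
Ranked: D > F > B > E.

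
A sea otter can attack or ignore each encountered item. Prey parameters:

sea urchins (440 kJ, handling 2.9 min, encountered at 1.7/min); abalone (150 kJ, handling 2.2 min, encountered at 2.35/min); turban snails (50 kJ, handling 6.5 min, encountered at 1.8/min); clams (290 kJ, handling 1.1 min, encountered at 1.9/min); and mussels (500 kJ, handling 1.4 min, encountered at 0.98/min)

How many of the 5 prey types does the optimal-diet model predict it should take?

Rank by E/h (kJ/min): mussels 357, clams 264, sea urchins 152, abalone 68.2, turban snails 7.69. Include each in turn until the next type's E/h falls below the running intake rate.
Rate on top 1: 206.6. clams: 264 > 206.6 → include.
Rate on top 2: 233.3. sea urchins: 152 < 233.3 → exclude; stop.
Optimal diet: mussels, clams — 2 of 5 types.

2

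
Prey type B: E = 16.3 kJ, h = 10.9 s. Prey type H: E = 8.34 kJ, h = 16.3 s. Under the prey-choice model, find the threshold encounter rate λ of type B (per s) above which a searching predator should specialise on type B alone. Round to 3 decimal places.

At the threshold, the rate on type B alone equals the profitability of type H: λ·16.3/(1 + λ·10.9) = 8.34/16.3 = 0.5117.
Rearranging, λ(16.3 − 0.5117×10.9) = 0.5117, so λ = 0.5117/10.72 = 0.04772 per s.

0.048 per s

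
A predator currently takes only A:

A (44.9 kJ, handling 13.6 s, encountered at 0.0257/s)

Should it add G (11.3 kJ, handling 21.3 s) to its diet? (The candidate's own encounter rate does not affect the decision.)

No

On A alone, R = ΣλE/(1+Σλh) = 1.154/1.35 = 0.8551 kJ/s.
Profitability of G: 11.3/21.3 = 0.5305 kJ/s.
Since 0.5305 < R, time spent handling G is better spent searching.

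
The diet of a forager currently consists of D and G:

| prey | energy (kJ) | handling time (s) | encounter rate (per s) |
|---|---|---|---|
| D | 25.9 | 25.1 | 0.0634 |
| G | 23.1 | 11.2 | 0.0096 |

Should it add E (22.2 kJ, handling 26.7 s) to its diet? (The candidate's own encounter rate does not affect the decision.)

Yes

On D and G alone, R = ΣλE/(1+Σλh) = 1.864/2.699 = 0.6906 kJ/s.
E: E/h = 22.2/26.7 = 0.8315 kJ/s.
Since 0.8315 > R, including E increases the long-run rate.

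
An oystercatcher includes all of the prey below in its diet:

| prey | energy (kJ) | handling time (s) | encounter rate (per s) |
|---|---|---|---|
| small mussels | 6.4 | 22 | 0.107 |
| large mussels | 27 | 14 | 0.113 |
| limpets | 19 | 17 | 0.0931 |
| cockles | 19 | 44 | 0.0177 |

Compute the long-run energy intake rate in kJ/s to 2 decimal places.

0.80 kJ/s

R = Σλ_iE_i / (1 + Σλ_ih_i)
Numerator: 0.107×6.4 + 0.113×27 + 0.0931×19 + 0.0177×19 = 5.841
Denominator: 1 + 0.107×22 + 0.113×14 + 0.0931×17 + 0.0177×44 = 7.298
R = 5.841/7.298 = 0.8004 kJ/s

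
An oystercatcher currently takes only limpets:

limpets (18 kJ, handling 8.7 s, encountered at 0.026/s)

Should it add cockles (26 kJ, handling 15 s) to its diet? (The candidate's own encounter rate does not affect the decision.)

Yes

On limpets alone, R = ΣλE/(1+Σλh) = 0.468/1.226 = 0.3817 kJ/s.
Profitability of cockles: 26/15 = 1.733 kJ/s.
Since 1.733 > R, including cockles increases the long-run rate.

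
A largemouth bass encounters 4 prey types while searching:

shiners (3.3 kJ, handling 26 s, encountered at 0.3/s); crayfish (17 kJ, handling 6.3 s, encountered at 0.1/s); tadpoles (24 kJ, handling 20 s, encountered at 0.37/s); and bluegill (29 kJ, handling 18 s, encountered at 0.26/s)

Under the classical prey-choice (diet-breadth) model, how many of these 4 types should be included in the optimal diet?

Rank by E/h (kJ/s): crayfish 2.7, bluegill 1.61, tadpoles 1.2, shiners 0.127. Include each in turn until the next type's E/h falls below the running intake rate.
Rate on top 1: 1.043. bluegill: 1.61 > 1.043 → include.
Rate on top 2: 1.464. tadpoles: 1.2 < 1.464 → exclude; stop.
Optimal diet: crayfish, bluegill — 2 of 4 types.

2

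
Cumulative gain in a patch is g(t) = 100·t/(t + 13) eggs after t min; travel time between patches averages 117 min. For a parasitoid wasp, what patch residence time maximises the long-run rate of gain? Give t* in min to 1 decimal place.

39.0 min

Optimal t* satisfies g'(t*) = g(t*)/(T + t*).
g'(t) = 100·13/(t + 13)². Setting 100·13/(t+13)² = 100t/[(t+13)(117+t)] gives 13(117+t) = t(t+13), so t² = 13×117 = 1521.
t* = √1521 = 39 min.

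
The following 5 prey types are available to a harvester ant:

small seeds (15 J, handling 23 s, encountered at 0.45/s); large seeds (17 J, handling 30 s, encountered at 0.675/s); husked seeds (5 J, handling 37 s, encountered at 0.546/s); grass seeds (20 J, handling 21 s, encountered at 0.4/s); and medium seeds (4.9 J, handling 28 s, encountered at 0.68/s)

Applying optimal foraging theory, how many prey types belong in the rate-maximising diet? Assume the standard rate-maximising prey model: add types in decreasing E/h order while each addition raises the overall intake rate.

1

E/h in descending order: grass seeds 0.952, small seeds 0.652, large seeds 0.567, medium seeds 0.175, husked seeds 0.135 J/s. The optimal diet is the largest prefix of this list for which every included type satisfies E_i/h_i > R on the types above it.
Rate on top 1: 0.8511. small seeds: 0.652 < 0.8511 → exclude; stop.
Optimal diet: grass seeds — 1 of 5 types.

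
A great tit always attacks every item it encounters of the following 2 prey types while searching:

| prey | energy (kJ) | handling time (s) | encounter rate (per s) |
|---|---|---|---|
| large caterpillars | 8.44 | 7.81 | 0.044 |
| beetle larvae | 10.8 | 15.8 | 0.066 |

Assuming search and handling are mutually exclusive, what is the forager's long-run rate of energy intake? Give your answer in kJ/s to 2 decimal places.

0.45 kJ/s

Energy encountered per unit search time: 0.044×8.44 + 0.066×10.8 = 1.084 kJ/s.
Handling time per unit search time: 0.044×7.81 + 0.066×15.8 = 1.386.
Rate = 1.084/(1 + 1.386) = 0.4543 kJ/s.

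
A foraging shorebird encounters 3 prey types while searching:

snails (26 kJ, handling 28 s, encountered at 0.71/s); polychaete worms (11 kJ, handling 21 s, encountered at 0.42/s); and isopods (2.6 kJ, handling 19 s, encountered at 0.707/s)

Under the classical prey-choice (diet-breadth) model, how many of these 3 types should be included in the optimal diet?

1

Rank by E/h (kJ/s): snails 0.929, polychaete worms 0.524, isopods 0.137. Include each in turn until the next type's E/h falls below the running intake rate.
Rate on top 1: 0.8841. polychaete worms: 0.524 < 0.8841 → exclude; stop.
Optimal diet: snails — 1 of 3 types.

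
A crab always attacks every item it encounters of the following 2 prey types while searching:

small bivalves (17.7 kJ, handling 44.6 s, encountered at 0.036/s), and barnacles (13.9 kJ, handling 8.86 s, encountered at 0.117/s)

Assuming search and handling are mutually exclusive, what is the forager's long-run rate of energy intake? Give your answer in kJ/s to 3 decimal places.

0.621 kJ/s

R = Σλ_iE_i / (1 + Σλ_ih_i)
Numerator: 0.036×17.7 + 0.117×13.9 = 2.264
Denominator: 1 + 0.036×44.6 + 0.117×8.86 = 3.642
R = 2.264/3.642 = 0.6215 kJ/s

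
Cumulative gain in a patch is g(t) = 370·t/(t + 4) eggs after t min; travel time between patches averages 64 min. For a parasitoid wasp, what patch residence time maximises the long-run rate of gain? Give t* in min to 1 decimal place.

16.0 min

By the marginal value theorem, leave when the instantaneous gain rate g'(t) equals the habitat-wide average g(t)/(T + t).
g'(t) = 370·4/(t + 4)². Setting 370·4/(t+4)² = 370t/[(t+4)(64+t)] gives 4(64+t) = t(t+4), so t² = 4×64 = 256.
t* = √256 = 16 min.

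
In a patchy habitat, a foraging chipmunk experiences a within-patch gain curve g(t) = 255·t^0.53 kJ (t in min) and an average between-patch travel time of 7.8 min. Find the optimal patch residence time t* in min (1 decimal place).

8.8 min

Maximise g(t)/(T+t): set derivative to zero → g'(t)(T+t) = g(t).
g'(t) = 0.53·255·t^-0.47. Setting 0.53·255·t^-0.47 = 255·t^0.53/(7.8+t) gives 0.53(7.8+t) = t, so 0.47·t = 0.53×7.8.
t* = 0.53×7.8/0.47 = 8.796 min.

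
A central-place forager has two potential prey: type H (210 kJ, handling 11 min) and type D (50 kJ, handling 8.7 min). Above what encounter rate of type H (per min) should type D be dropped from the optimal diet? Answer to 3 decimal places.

Drop type D once their profitability E₂/h₂ falls below the rate achievable on type H alone: E₂/h₂ = λE₁/(1 + λh₁).
Solve for λ: λE₁h₂ = E₂(1 + λh₁) → λ(E₁h₂ − E₂h₁) = E₂ → λ = E₂/(E₁h₂ − E₂h₁).
λ = 50/(210×8.7 − 50×11) = 50/1277 = 0.03915 per min.

0.039 per min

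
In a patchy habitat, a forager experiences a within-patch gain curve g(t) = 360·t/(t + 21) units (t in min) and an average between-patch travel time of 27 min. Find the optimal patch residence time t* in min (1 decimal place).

23.8 min

Optimal t* satisfies g'(t*) = g(t*)/(T + t*).
g'(t) = 360·21/(t + 21)². Setting 360·21/(t+21)² = 360t/[(t+21)(27+t)] gives 21(27+t) = t(t+21), so t² = 21×27 = 567.
t* = √567 = 23.81 min.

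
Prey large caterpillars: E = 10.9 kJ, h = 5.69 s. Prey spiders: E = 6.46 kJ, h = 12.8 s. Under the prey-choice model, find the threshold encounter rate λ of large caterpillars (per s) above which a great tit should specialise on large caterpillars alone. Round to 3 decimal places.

Drop spiders once their profitability E₂/h₂ falls below the rate achievable on large caterpillars alone: E₂/h₂ = λE₁/(1 + λh₁).
Solve for λ: λE₁h₂ = E₂(1 + λh₁) → λ(E₁h₂ − E₂h₁) = E₂ → λ = E₂/(E₁h₂ − E₂h₁).
λ = 6.46/(10.9×12.8 − 6.46×5.69) = 6.46/102.8 = 0.06286 per s.

0.063 per s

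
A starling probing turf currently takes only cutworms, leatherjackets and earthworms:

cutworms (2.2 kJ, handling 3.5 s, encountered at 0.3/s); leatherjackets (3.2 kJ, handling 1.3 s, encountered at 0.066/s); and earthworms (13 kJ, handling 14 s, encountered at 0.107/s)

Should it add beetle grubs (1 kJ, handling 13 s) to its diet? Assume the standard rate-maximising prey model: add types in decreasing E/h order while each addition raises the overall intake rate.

No

On cutworms, leatherjackets and earthworms alone, R = ΣλE/(1+Σλh) = 2.262/3.634 = 0.6225 kJ/s.
beetle grubs: E/h = 1/13 = 0.07692 kJ/s.
0.07692 < 0.6225, so adding beetle grubs would lower the average — exclude it.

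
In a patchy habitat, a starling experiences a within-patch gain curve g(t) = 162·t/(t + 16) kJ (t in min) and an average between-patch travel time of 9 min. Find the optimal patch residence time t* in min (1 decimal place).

12.0 min

Maximise g(t)/(T+t): set derivative to zero → g'(t)(T+t) = g(t).
g'(t) = 162·16/(t + 16)². Setting 162·16/(t+16)² = 162t/[(t+16)(9+t)] gives 16(9+t) = t(t+16), so t² = 16×9 = 144.
t* = √144 = 12 min.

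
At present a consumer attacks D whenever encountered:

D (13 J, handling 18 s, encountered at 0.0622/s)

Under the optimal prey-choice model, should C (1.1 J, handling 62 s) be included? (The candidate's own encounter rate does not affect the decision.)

Intake rate on the current diet: R = (0.0622×13) / (1 + 0.0622×18) = 0.8086/2.12 = 0.3815 J/s.
C: E/h = 1.1/62 = 0.01774 J/s.
0.01774 < 0.3815, so adding C would lower the average — exclude it.

No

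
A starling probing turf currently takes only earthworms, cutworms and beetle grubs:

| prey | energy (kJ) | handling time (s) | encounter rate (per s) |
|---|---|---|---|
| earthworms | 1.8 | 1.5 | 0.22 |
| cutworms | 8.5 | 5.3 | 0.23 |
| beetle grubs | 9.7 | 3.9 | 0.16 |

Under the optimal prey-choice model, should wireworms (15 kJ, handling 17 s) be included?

Current rate: (0.22×1.8 + 0.23×8.5 + 0.16×9.7)/(1 + 0.22×1.5 + 0.23×5.3 + 0.16×3.9) = 1.23 kJ/s.
wireworms: E/h = 15/17 = 0.8824 kJ/s.
0.8824 < 1.23, so adding wireworms would lower the average — exclude it.

No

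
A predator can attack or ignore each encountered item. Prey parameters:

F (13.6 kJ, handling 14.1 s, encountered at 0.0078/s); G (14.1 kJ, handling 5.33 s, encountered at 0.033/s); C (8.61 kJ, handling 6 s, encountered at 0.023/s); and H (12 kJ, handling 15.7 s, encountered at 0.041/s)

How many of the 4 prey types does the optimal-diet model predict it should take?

Profitabilities (E/h, kJ/s): G 2.65, C 1.43, F 0.965, H 0.764. Add prey in this order while the next type's profitability exceeds the intake rate on those already taken.
Rate on top 1: 0.3957. C: 1.43 > 0.3957 → include.
Rate on top 2: 0.5049. F: 0.965 > 0.5049 → include.
Rate on top 3: 0.5404. H: 0.764 > 0.5404 → include.
Optimal diet: G, C, F, H — 4 of 4 types.

4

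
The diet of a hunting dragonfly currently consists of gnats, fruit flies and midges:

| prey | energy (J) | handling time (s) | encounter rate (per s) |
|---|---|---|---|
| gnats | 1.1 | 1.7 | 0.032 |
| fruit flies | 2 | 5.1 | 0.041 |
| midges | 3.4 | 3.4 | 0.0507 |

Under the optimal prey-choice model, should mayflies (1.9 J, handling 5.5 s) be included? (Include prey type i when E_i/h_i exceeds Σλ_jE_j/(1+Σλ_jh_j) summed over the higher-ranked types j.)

Yes

On gnats, fruit flies and midges alone, R = ΣλE/(1+Σλh) = 0.2896/1.436 = 0.2017 J/s.
mayflies: E/h = 1.9/5.5 = 0.3455 J/s.
0.3455 > 0.2017, so adding mayflies raises the average — include it.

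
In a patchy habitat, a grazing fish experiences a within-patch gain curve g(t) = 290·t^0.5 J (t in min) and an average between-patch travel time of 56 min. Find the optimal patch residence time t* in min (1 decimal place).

56.0 min

Optimal t* satisfies g'(t*) = g(t*)/(T + t*).
g'(t) = 0.5·290·t^-0.5. Setting 0.5·290·t^-0.5 = 290·t^0.5/(56+t) gives 0.5(56+t) = t, so 0.50·t = 0.5×56.
t* = 0.5×56/0.50 = 56 min.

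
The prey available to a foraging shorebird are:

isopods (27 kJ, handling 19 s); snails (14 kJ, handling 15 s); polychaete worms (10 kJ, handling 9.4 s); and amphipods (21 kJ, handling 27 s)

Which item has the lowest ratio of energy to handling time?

Profitability E/h (kJ/s): isopods = 27/19 = 1.42, snails = 14/15 = 0.933, polychaete worms = 10/9.4 = 1.06, amphipods = 21/27 = 0.778.
Ranked: isopods > polychaete worms > snails > amphipods.

amphipods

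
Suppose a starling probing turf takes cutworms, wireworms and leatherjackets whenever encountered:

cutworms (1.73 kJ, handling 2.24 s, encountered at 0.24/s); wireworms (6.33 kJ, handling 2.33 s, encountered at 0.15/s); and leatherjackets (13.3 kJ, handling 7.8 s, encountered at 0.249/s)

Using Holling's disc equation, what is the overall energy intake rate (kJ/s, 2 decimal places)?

1.22 kJ/s

R = (0.24×1.73 + 0.15×6.33 + 0.249×13.3) / (1 + 0.24×2.24 + 0.15×2.33 + 0.249×7.8) = 4.676/3.829 = 1.221 kJ/s.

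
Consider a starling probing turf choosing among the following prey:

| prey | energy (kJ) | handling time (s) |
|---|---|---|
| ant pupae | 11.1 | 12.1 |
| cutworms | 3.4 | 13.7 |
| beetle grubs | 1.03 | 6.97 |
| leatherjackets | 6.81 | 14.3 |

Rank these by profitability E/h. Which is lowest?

In descending order of E/h:
ant pupae: 11.1/12.1 = 0.917 kJ/s
leatherjackets: 6.81/14.3 = 0.476 kJ/s
cutworms: 3.4/13.7 = 0.248 kJ/s
beetle grubs: 1.03/6.97 = 0.148 kJ/s

beetle grubs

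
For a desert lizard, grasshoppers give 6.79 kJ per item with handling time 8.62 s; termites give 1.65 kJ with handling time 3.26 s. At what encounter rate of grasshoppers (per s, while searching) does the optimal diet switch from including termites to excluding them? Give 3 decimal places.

0.209 per s

At the threshold, the rate on grasshoppers alone equals the profitability of termites: λ·6.79/(1 + λ·8.62) = 1.65/3.26 = 0.5061.
Rearranging, λ(6.79 − 0.5061×8.62) = 0.5061, so λ = 0.5061/2.427 = 0.2085 per s.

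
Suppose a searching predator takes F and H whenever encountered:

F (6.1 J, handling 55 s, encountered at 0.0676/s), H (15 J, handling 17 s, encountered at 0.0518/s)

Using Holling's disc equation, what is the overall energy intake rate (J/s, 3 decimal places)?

R = (0.0676×6.1 + 0.0518×15) / (1 + 0.0676×55 + 0.0518×17) = 1.189/5.599 = 0.2124 J/s.

0.212 J/s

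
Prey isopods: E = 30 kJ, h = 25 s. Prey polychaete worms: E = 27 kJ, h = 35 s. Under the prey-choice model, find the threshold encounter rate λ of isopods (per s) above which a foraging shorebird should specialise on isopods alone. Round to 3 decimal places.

0.072 per s

At the threshold, the rate on isopods alone equals the profitability of polychaete worms: λ·30/(1 + λ·25) = 27/35 = 0.7714.
Rearranging, λ(30 − 0.7714×25) = 0.7714, so λ = 0.7714/10.71 = 0.072 per s.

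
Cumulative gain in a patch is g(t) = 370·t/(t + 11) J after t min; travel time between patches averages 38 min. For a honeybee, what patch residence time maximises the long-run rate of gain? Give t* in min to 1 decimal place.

Optimal t* satisfies g'(t*) = g(t*)/(T + t*).
g'(t) = 370·11/(t + 11)². Setting 370·11/(t+11)² = 370t/[(t+11)(38+t)] gives 11(38+t) = t(t+11), so t² = 11×38 = 418.
t* = √418 = 20.45 min.

20.4 min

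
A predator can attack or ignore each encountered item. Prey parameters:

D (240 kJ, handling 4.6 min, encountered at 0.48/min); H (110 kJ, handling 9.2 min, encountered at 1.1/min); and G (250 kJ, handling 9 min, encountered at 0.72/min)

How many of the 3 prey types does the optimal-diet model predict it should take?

Profitabilities (E/h, kJ/min): D 52.2, G 27.8, H 12. Add prey in this order while the next type's profitability exceeds the intake rate on those already taken.
Rate on top 1: 35.91. G: 27.8 < 35.91 → exclude; stop.
Optimal diet: D — 1 of 3 types.

1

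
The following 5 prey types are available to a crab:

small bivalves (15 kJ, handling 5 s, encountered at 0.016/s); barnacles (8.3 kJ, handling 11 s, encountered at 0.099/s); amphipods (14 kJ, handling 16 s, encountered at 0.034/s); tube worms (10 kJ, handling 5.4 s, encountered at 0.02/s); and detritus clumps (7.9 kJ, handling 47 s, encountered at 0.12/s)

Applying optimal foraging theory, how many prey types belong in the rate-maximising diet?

4

E/h in descending order: small bivalves 3, tube worms 1.85, amphipods 0.875, barnacles 0.755, detritus clumps 0.168 kJ/s. The optimal diet is the largest prefix of this list for which every included type satisfies E_i/h_i > R on the types above it.
Rate on top 1: 0.2222. tube worms: 1.85 > 0.2222 → include.
Rate on top 2: 0.3704. amphipods: 0.875 > 0.3704 → include.
Rate on top 3: 0.5289. barnacles: 0.755 > 0.5289 → include.
Rate on top 4: 0.616. detritus clumps: 0.168 < 0.616 → exclude; stop.
Optimal diet: small bivalves, tube worms, amphipods, barnacles — 4 of 5 types.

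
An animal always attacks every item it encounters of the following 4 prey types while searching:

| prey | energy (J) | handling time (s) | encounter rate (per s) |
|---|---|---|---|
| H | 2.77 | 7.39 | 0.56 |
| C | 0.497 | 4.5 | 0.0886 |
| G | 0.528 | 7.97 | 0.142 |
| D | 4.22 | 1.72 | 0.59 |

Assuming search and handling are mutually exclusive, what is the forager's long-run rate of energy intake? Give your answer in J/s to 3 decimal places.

0.541 J/s

R = Σλ_iE_i / (1 + Σλ_ih_i)
Numerator: 0.56×2.77 + 0.0886×0.497 + 0.142×0.528 + 0.59×4.22 = 4.16
Denominator: 1 + 0.56×7.39 + 0.0886×4.5 + 0.142×7.97 + 0.59×1.72 = 7.684
R = 4.16/7.684 = 0.5414 J/s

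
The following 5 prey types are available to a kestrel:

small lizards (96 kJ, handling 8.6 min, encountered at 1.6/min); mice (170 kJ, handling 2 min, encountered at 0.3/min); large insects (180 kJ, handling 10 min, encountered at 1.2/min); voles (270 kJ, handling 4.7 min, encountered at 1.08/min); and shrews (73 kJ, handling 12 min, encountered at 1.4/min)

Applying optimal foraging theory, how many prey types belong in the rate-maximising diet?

E/h in descending order: mice 85, voles 57.4, large insects 18, small lizards 11.2, shrews 6.08 kJ/min. The optimal diet is the largest prefix of this list for which every included type satisfies E_i/h_i > R on the types above it.
Rate on top 1: 31.88. voles: 57.4 > 31.88 → include.
Rate on top 2: 51.32. large insects: 18 < 51.32 → exclude; stop.
Optimal diet: mice, voles — 2 of 5 types.

2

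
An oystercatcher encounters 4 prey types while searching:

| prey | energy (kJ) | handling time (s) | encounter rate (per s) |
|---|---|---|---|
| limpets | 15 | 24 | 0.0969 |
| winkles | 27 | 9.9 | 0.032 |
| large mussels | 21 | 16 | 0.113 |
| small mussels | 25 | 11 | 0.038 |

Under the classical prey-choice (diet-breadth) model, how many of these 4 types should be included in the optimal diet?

Rank by E/h (kJ/s): winkles 2.73, small mussels 2.27, large mussels 1.31, limpets 0.625. Include each in turn until the next type's E/h falls below the running intake rate.
Rate on top 1: 0.6561. small mussels: 2.27 > 0.6561 → include.
Rate on top 2: 1.046. large mussels: 1.31 > 1.046 → include.
Rate on top 3: 1.182. limpets: 0.625 < 1.182 → exclude; stop.
Optimal diet: winkles, small mussels, large mussels — 3 of 4 types.

3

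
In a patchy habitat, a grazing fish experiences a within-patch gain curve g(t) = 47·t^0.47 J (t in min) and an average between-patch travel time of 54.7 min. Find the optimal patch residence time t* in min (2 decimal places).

By the marginal value theorem, leave when the instantaneous gain rate g'(t) equals the habitat-wide average g(t)/(T + t).
g'(t) = 0.47·47·t^-0.53. Setting 0.47·47·t^-0.53 = 47·t^0.47/(54.7+t) gives 0.47(54.7+t) = t, so 0.53·t = 0.47×54.7.
t* = 0.47×54.7/0.53 = 48.51 min.

48.51 min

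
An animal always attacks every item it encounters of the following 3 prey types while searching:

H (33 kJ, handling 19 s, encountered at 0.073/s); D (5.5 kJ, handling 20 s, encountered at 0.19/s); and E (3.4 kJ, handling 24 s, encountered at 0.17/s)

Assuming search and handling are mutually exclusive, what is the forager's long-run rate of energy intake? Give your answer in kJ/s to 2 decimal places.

Energy encountered per unit search time: 0.073×33 + 0.19×5.5 + 0.17×3.4 = 4.032 kJ/s.
Handling time per unit search time: 0.073×19 + 0.19×20 + 0.17×24 = 9.267.
Rate = 4.032/(1 + 9.267) = 0.3927 kJ/s.

0.39 kJ/s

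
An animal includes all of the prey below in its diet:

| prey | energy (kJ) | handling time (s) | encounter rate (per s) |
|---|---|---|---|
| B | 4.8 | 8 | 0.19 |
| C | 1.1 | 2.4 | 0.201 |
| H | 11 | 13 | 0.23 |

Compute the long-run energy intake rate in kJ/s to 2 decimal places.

0.61 kJ/s

R = Σλ_iE_i / (1 + Σλ_ih_i)
Numerator: 0.19×4.8 + 0.201×1.1 + 0.23×11 = 3.663
Denominator: 1 + 0.19×8 + 0.201×2.4 + 0.23×13 = 5.992
R = 3.663/5.992 = 0.6113 kJ/s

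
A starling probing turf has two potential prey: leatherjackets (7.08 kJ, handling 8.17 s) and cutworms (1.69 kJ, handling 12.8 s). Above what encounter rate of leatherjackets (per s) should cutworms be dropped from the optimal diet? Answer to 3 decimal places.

0.022 per s

At the threshold, the rate on leatherjackets alone equals the profitability of cutworms: λ·7.08/(1 + λ·8.17) = 1.69/12.8 = 0.132.
Rearranging, λ(7.08 − 0.132×8.17) = 0.132, so λ = 0.132/6.001 = 0.022 per s.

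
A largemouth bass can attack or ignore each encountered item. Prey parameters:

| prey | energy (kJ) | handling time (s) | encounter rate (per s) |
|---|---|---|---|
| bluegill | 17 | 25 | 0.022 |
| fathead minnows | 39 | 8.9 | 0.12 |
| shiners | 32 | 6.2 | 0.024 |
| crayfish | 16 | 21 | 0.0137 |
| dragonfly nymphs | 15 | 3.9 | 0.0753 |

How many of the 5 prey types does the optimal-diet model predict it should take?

3

Rank by E/h (kJ/s): shiners 5.16, fathead minnows 4.38, dragonfly nymphs 3.85, crayfish 0.762, bluegill 0.68. Include each in turn until the next type's E/h falls below the running intake rate.
Rate on top 1: 0.6685. fathead minnows: 4.38 > 0.6685 → include.
Rate on top 2: 2.458. dragonfly nymphs: 3.85 > 2.458 → include.
Rate on top 3: 2.62. crayfish: 0.762 < 2.62 → exclude; stop.
Optimal diet: shiners, fathead minnows, dragonfly nymphs — 3 of 5 types.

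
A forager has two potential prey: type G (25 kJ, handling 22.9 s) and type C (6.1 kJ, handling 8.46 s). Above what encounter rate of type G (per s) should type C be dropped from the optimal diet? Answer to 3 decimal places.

At the threshold, the rate on type G alone equals the profitability of type C: λ·25/(1 + λ·22.9) = 6.1/8.46 = 0.721.
Rearranging, λ(25 − 0.721×22.9) = 0.721, so λ = 0.721/8.488 = 0.08495 per s.

0.085 per s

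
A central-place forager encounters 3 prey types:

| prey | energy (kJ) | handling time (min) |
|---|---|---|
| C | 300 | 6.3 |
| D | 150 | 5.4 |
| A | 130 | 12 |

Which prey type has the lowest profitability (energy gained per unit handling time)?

Profitability E/h (kJ/min): C = 300/6.3 = 47.6, D = 150/5.4 = 27.8, A = 130/12 = 10.8.
Ranked: C > D > A.

A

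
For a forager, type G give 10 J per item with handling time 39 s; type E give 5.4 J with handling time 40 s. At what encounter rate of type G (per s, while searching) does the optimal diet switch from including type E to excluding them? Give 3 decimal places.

The zero-one rule: include type E iff E₂/h₂ > λE₁/(1+λh₁). Equality gives the switch point.
λE₁h₂ = E₂ + λE₂h₁ ⇒ λ = E₂/(E₁h₂ − E₂h₁) = 5.4/(400 − 210.6) = 0.02851 per s.

0.029 per s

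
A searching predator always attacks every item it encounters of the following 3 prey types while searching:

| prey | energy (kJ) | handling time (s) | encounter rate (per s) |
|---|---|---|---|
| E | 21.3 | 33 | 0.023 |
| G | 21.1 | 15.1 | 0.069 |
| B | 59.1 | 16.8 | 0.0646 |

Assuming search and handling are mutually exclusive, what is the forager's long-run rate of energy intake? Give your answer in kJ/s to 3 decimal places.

1.483 kJ/s

Energy encountered per unit search time: 0.023×21.3 + 0.069×21.1 + 0.0646×59.1 = 5.764 kJ/s.
Handling time per unit search time: 0.023×33 + 0.069×15.1 + 0.0646×16.8 = 2.886.
Rate = 5.764/(1 + 2.886) = 1.483 kJ/s.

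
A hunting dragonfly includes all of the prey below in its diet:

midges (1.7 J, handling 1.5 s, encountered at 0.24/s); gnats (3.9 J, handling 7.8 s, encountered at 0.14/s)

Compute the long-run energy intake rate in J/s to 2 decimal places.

0.39 J/s

R = Σλ_iE_i / (1 + Σλ_ih_i)
Numerator: 0.24×1.7 + 0.14×3.9 = 0.954
Denominator: 1 + 0.24×1.5 + 0.14×7.8 = 2.452
R = 0.954/2.452 = 0.3891 J/s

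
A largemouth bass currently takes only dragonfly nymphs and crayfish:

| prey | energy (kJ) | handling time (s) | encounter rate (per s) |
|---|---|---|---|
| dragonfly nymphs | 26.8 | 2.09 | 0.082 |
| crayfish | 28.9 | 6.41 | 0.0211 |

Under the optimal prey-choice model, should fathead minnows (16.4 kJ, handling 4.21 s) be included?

On dragonfly nymphs and crayfish alone, R = ΣλE/(1+Σλh) = 2.807/1.307 = 2.149 kJ/s.
fathead minnows: E/h = 16.4/4.21 = 3.895 kJ/s.
Since 3.895 > R, including fathead minnows increases the long-run rate.

Yes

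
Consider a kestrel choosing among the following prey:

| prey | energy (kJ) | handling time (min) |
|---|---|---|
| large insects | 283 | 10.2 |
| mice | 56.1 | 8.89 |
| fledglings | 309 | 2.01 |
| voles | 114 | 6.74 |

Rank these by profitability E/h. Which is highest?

Profitability E/h (kJ/min): large insects = 283/10.2 = 27.7, mice = 56.1/8.89 = 6.31, fledglings = 309/2.01 = 154, voles = 114/6.74 = 16.9.
Ranked: fledglings > large insects > voles > mice.

fledglings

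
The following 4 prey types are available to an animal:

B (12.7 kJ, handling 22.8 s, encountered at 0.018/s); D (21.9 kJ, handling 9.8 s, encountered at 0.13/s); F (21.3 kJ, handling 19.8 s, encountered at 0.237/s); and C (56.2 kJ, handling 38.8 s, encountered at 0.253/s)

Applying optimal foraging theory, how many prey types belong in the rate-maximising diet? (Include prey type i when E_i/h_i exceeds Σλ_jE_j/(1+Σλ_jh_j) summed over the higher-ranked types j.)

E/h in descending order: D 2.23, C 1.45, F 1.08, B 0.557 kJ/s. The optimal diet is the largest prefix of this list for which every included type satisfies E_i/h_i > R on the types above it.
Rate on top 1: 1.252. C: 1.45 > 1.252 → include.
Rate on top 2: 1.412. F: 1.08 < 1.412 → exclude; stop.
Optimal diet: D, C — 2 of 4 types.

2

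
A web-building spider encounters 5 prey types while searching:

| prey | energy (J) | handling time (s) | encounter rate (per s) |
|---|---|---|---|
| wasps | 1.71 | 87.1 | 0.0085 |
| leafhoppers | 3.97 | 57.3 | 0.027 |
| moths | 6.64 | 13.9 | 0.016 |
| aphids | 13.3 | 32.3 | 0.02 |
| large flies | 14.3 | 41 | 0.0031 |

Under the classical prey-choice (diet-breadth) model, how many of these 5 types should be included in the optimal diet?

E/h in descending order: moths 0.478, aphids 0.412, large flies 0.349, leafhoppers 0.0693, wasps 0.0196 J/s. The optimal diet is the largest prefix of this list for which every included type satisfies E_i/h_i > R on the types above it.
Rate on top 1: 0.08691. aphids: 0.412 > 0.08691 → include.
Rate on top 2: 0.1992. large flies: 0.349 > 0.1992 → include.
Rate on top 3: 0.2088. leafhoppers: 0.0693 < 0.2088 → exclude; stop.
Optimal diet: moths, aphids, large flies — 3 of 5 types.

3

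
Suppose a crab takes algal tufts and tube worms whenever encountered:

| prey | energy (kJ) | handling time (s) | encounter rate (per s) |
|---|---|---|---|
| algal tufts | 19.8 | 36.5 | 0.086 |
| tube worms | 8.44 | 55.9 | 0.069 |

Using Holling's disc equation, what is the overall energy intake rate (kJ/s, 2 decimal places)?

R = Σλ_iE_i / (1 + Σλ_ih_i)
Numerator: 0.086×19.8 + 0.069×8.44 = 2.285
Denominator: 1 + 0.086×36.5 + 0.069×55.9 = 7.996
R = 2.285/7.996 = 0.2858 kJ/s

0.29 kJ/s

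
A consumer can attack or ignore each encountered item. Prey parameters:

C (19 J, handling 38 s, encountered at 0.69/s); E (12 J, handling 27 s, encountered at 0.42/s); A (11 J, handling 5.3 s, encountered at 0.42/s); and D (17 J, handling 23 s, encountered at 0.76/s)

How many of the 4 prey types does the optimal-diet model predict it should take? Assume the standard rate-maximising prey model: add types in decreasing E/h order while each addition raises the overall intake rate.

1

Rank by E/h (J/s): A 2.08, D 0.739, C 0.5, E 0.444. Include each in turn until the next type's E/h falls below the running intake rate.
Rate on top 1: 1.432. D: 0.739 < 1.432 → exclude; stop.
Optimal diet: A — 1 of 4 types.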